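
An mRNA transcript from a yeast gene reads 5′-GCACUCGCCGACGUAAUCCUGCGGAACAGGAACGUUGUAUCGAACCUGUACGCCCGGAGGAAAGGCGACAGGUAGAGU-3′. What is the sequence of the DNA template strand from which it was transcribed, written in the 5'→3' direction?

Replace U with T to get the coding DNA strand: GCACTCGCCGACGTAATCCTGCGGAACAGGAACGTTGTATCGAACCTGTACGCCCGGAGGAAAGGCGACAGGTAGAGT. The template strand is its reverse complement (complement CGTGAGCGGCTGCATTAGGACGCCTTGTCCTTGCAACATAGCTTGGACATGCGGGCCTCCTTTCCGCTGTCCATCTCA, then reverse).

5'-ACTCTACCTGTCGCCTTTCCTCCGGGCGTACAGGTTCGATACAACGTTCCTGTTCCGCAGGATTACGTCGGCGAGTGC-3'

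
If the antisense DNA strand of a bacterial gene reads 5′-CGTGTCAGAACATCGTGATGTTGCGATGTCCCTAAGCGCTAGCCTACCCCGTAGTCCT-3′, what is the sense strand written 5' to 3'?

5'-AGGACTACGGGGTAGGCTAGCGCTTAGGGACATCGCAACATCACGATGTTCTGACACG-3'

The coding strand is complementary and antiparallel to the template: take the complement (A↔T, G↔C) and reverse.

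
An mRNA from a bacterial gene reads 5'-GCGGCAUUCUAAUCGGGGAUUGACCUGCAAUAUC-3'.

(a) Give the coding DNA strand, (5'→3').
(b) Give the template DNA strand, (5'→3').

(a) 5′-GCGGCATTCTAATCGGGGATTGACCTGCAATATC-3′
(b) 5′-GATATTGCAGGTCAATCCCCGATTAGAATGCCGC-3′

(a) The coding strand matches the mRNA with U→T.
(b) The template strand is the reverse complement of the coding strand.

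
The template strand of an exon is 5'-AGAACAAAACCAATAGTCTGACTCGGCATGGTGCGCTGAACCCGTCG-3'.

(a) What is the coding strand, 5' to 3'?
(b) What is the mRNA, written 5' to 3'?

(a) The coding strand is the reverse complement of the template: complement TCTTGTTTTGGTTATCAGACTGAGCCGTACCACGCGACTTGGGCAGC, then reverse.
(b) mRNA has the coding-strand sequence with T→U.

(a) 5'-CGACGGGTTCAGCGCACCATGCCGAGTCAGACTATTGGTTTTGTTCT-3'
(b) 5′-CGACGGGUUCAGCGCACCAUGCCGAGUCAGACUAUUGGUUUUGUUCU-3′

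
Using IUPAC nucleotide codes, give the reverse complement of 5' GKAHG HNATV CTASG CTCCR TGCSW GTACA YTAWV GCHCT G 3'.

Standard pairs A↔T, G↔C; ambiguity codes pair R↔Y, K↔M, W↔W, S↔S, H↔D, V↔B, N↔N. Complement (CMTDCDNTABGATSCGAGGYACGSWCATGTRATWBCGDGAC), then reverse for 5'→3'.

5'-CAGDGCBWTARTGTACWSGCAYGGAGCSTAGBATNDCDTMC-3'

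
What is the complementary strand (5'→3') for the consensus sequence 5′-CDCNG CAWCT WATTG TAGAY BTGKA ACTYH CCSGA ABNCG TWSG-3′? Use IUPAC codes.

Standard pairs A↔T, G↔C; ambiguity codes pair Y↔R, K↔M, W↔W, S↔S, B↔V, D↔H, N↔N. Complement (GHGNCGTWGAWTAACATCTRVACMTTGARDGGSCTTVNGCAWSC), then reverse for 5'→3'.

5'-CSWACGNVTTCSGGDRAGTTMCAVRTCTACAATWAGWTGCNGHG-3'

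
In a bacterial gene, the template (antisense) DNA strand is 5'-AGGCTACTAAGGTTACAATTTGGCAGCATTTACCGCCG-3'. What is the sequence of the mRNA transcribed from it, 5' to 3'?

5'-CGGCGGUAAAUGCUGCCAAAUUGUAACCUUAGUAGCCU-3'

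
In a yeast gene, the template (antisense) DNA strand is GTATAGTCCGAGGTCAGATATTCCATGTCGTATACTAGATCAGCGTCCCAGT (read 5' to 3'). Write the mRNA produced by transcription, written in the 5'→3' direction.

5'-ACUGGGACGCUGAUCUAGUAUACGACAUGGAAUAUCUGACCUCGGACUAUAC-3'

The mRNA has the sequence of the coding strand (reverse complement of the template) with T→U. Reverse complement of GTATAGTCCGAGGTCAGATATTCCATGTCGTATACTAGATCAGCGTCCCAGT is ACTGGGACGCTGATCTAGTATACGACATGGAATATCTGACCTCGGACTATAC; then T→U.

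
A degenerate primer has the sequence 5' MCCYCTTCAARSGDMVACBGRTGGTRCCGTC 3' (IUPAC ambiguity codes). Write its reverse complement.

Standard pairs A↔T, G↔C; ambiguity codes pair R↔Y, M↔K, S↔S, B↔V, D↔H. Complement (KGGRGAAGTTYSCHKBTGVCYACCAYGGCAG), then reverse for 5'→3'.

5'-GACGGYACCAYCVGTBKHCSYTTGAAGRGGK-3'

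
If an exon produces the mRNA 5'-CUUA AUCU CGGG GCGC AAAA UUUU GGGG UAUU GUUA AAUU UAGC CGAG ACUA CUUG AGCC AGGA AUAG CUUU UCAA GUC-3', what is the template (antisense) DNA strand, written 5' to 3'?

5′-GACTTGAAAAGCTATTCCTGGCTCAAGTAGTCTCGGCTAAATTTAACAATACCCCAAAATTTTGCGCCCCGAGATTAAG-3′

Replace U with T to get the coding DNA strand: CTTAATCTCGGGGCGCAAAATTTTGGGGTATTGTTAAATTTAGCCGAGACTACTTGAGCCAGGAATAGCTTTTCAAGTC. The template strand is its reverse complement (complement GAATTAGAGCCCCGCGTTTTAAAACCCCATAACAATTTAAATCGGCTCTGATGAACTCGGTCCTTATCGAAAAGTTCAG, then reverse).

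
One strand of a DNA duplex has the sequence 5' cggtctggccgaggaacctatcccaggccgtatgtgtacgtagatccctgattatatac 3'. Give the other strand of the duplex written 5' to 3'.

5′-GTATATAATCAGGGATCTACGTACACATACGGCCTGGGATAGGTTCCTCGGCCAGACCG-3′

The complement of CGGTCTGGCCGAGGAACCTATCCCAGGCCGTATGTGTACGTAGATCCCTGATTATATAC is GCCAGACCGGCTCCTTGGATAGGGTCCGGCATACACATGCATCTAGGGACTAATATATG (A↔T, G↔C). DNA strands are antiparallel, so the complementary strand runs 3'→5'; reversing gives the 5'→3' form.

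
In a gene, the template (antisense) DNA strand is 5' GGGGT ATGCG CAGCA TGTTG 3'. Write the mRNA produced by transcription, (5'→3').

5'-CAACAUGCUGCGCAUACCCC-3'

RNA polymerase reads the template 3'→5' and synthesizes mRNA 5'→3' by base-pairing (A→U, T→A, G↔C). The complement of the template is CCCCATACGCGTCGTACAAC; antiparallel, so 5'→3' the coding strand is CAACATGCTGCGCATACCCC. Replace T with U for the mRNA.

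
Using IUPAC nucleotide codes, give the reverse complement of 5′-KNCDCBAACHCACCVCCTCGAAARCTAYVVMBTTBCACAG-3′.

5′-CTGTGVAAVKBBRTAGYTTTCGAGGBGGTGDGTTVGHGNM-3′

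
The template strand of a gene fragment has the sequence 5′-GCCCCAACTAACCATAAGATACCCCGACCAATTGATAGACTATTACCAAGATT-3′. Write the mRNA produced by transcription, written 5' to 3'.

The mRNA has the sequence of the coding strand (reverse complement of the template) with T→U. Reverse complement of GCCCCAACTAACCATAAGATACCCCGACCAATTGATAGACTATTACCAAGATT is AATCTTGGTAATAGTCTATCAATTGGTCGGGGTATCTTATGGTTAGTTGGGGC; then T→U.

5'-AAUCUUGGUAAUAGUCUAUCAAUUGGUCGGGGUAUCUUAUGGUUAGUUGGGGC-3'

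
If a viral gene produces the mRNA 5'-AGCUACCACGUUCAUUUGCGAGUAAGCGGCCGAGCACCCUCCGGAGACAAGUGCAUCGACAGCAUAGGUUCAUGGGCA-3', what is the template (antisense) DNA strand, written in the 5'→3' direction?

5'-TGCCCATGAACCTATGCTGTCGATGCACTTGTCTCCGGAGGGTGCTCGGCCGCTTACTCGCAAATGAACGTGGTAGCT-3'

Replace U with T to get the coding DNA strand: AGCTACCACGTTCATTTGCGAGTAAGCGGCCGAGCACCCTCCGGAGACAAGTGCATCGACAGCATAGGTTCATGGGCA. The template strand is its reverse complement (complement TCGATGGTGCAAGTAAACGCTCATTCGCCGGCTCGTGGGAGGCCTCTGTTCACGTAGCTGTCGTATCCAAGTACCCGT, then reverse).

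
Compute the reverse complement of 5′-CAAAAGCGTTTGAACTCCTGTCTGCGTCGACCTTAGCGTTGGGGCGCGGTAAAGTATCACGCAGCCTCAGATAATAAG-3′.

5'-CTTATTATCTGAGGCTGCGTGATACTTTACCGCGCCCCAACGCTAAGGTCGACGCAGACAGGAGTTCAAACGCTTTTG-3'

Complement each base (A↔T, G↔C): GTTTTCGCAAACTTGAGGACAGACGCAGCTGGAATCGCAACCCCGCGCCATTTCATAGTGCGTCGGAGTCTATTATTC. Then reverse.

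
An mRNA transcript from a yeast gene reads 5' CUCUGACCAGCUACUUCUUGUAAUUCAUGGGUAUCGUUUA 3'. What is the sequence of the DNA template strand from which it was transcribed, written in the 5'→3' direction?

5'-TAAACGATACCCATGAATTACAAGAAGTAGCTGGTCAGAG-3'

Replace U with T to get the coding DNA strand: CTCTGACCAGCTACTTCTTGTAATTCATGGGTATCGTTTA. The template strand is its reverse complement (complement GAGACTGGTCGATGAAGAACATTAAGTACCCATAGCAAAT, then reverse).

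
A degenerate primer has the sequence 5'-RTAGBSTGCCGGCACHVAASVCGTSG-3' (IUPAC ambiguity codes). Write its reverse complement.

5'-CSACGBSTTBDGTGCCGGCASVCTAY-3'

Standard pairs A↔T, G↔C; ambiguity codes pair R↔Y, S↔S, B↔V, H↔D. Complement (YATCVSACGGCCGTGDBTTSBGCASC), then reverse for 5'→3'.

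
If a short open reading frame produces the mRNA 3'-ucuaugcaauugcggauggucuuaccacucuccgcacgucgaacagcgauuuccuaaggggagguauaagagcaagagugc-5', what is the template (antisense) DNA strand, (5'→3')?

Written 5'→3' the mRNA is CGUGAGAACGAGAAUAUGGAGGGGAAUCCUUUAGCGACAAGCUGCACGCCUCUCACCAUUCUGGUAGGCGUUAACGUAUCU, so the coding DNA strand is CGTGAGAACGAGAATATGGAGGGGAATCCTTTAGCGACAAGCTGCACGCCTCTCACCATTCTGGTAGGCGTTAACGTATCT. The template is its reverse complement.

5'-AGATACGTTAACGCCTACCAGAATGGTGAGAGGCGTGCAGCTTGTCGCTAAAGGATTCCCCTCCATATTCTCGTTCTCACG-3'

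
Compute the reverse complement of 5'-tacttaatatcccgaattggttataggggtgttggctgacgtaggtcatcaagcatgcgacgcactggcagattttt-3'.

Complement each base (A↔T, G↔C): ATGAATTATAGGGCTTAACCAATATCCCCACAACCGACTGCATCCAGTAGTTCGTACGCTGCGTGACCGTCTAAAAA. Then reverse.

5′-AAAAATCTGCCAGTGCGTCGCATGCTTGATGACCTACGTCAGCCAACACCCCTATAACCAATTCGGGATATTAAGTA-3′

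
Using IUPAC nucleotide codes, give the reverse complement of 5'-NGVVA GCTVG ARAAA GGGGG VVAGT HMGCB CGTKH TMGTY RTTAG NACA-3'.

Standard pairs A↔T, G↔C; ambiguity codes pair R↔Y, M↔K, B↔V, H↔D, N↔N. Complement (NCBBTCGABCTYTTTCCCCCBBTCADKCGVGCAMDAKCARYAATCNTGT), then reverse for 5'→3'.

5'-TGTNCTAAYRACKADMACGVGCKDACTBBCCCCCTTTYTCBAGCTBBCN-3'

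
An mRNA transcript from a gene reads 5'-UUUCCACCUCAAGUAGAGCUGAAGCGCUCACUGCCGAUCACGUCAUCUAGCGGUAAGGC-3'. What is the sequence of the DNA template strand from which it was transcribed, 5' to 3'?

Replace U with T to get the coding DNA strand: TTTCCACCTCAAGTAGAGCTGAAGCGCTCACTGCCGATCACGTCATCTAGCGGTAAGGC. The template strand is its reverse complement (complement AAAGGTGGAGTTCATCTCGACTTCGCGAGTGACGGCTAGTGCAGTAGATCGCCATTCCG, then reverse).

5'-GCCTTACCGCTAGATGACGTGATCGGCAGTGAGCGCTTCAGCTCTACTTGAGGTGGAAA-3'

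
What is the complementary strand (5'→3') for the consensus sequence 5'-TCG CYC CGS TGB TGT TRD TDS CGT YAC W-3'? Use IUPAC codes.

Standard pairs A↔T, G↔C; ambiguity codes pair R↔Y, W↔W, S↔S, B↔V, D↔H. Complement (AGCGRGGCSACVACAAYHAHSGCARTGW), then reverse for 5'→3'.

5'-WGTRACGSHAHYAACAVCASCGGRGCGA-3'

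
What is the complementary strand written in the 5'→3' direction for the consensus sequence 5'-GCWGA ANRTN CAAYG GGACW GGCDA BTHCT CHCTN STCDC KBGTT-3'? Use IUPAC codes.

5'-AACVMGHGASNAGDGAGDAVTHGCCWGTCCCRTTGNAYNTTCWGC-3'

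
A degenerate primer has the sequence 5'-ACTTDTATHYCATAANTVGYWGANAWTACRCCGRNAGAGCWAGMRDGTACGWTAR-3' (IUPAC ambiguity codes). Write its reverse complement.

5'-YTAWCGTACHYKCTWGCTCTNYCGGYGTAWTNTCWRCBANTTATGRDATAHAAGT-3'

Standard pairs A↔T, G↔C; ambiguity codes pair R↔Y, M↔K, W↔W, D↔H, V↔B, N↔N. Complement (TGAAHATADRGTATTNABCRWCTNTWATGYGGCYNTCTCGWTCKYHCATGCWATY), then reverse for 5'→3'.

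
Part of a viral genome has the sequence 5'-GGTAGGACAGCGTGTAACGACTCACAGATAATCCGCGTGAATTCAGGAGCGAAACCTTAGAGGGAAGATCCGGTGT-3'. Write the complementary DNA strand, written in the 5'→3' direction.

The complement of GGTAGGACAGCGTGTAACGACTCACAGATAATCCGCGTGAATTCAGGAGCGAAACCTTAGAGGGAAGATCCGGTGT is CCATCCTGTCGCACATTGCTGAGTGTCTATTAGGCGCACTTAAGTCCTCGCTTTGGAATCTCCCTTCTAGGCCACA (A↔T, G↔C). DNA strands are antiparallel, so the complementary strand runs 3'→5'; reversing gives the 5'→3' form.

5′-ACACCGGATCTTCCCTCTAAGGTTTCGCTCCTGAATTCACGCGGATTATCTGTGAGTCGTTACACGCTGTCCTACC-3′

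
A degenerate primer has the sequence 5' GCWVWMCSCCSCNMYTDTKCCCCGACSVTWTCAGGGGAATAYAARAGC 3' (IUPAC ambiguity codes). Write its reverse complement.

5'-GCTYTTRTATTCCCCTGAWABSGTCGGGGMAHARKNGSGGSGKWBWGC-3'

Standard pairs A↔T, G↔C; ambiguity codes pair R↔Y, M↔K, W↔W, S↔S, D↔H, V↔B, N↔N. Complement (CGWBWKGSGGSGNKRAHAMGGGGCTGSBAWAGTCCCCTTATRTTYTCG), then reverse for 5'→3'.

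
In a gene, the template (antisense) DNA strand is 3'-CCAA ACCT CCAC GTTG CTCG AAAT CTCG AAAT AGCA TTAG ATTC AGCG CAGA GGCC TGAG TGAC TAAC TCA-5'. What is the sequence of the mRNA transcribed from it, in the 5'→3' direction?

5'-GGUUUGGAGGUGCAACGAGCUUUAGAGCUUUAUCGUAAUCUAAGUCGCGUCUCCGGACUCACUGAUUGAGU-3'

Reading the template 3'→5' as shown, RNA polymerase pairs each base (A→U, T→A, G↔C) to build mRNA 5'→3' directly.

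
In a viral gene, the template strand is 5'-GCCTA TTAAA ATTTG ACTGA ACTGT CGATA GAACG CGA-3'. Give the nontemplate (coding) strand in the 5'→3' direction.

The coding strand is complementary and antiparallel to the template: take the complement (A↔T, G↔C) and reverse.

5'-TCGCGTTCTATCGACAGTTCAGTCAAATTTTAATAGGC-3'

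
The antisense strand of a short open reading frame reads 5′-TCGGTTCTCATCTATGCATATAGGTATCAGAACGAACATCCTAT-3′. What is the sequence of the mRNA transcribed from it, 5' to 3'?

5'-AUAGGAUGUUCGUUCUGAUACCUAUAUGCAUAGAUGAGAACCGA-3'

RNA polymerase reads the template 3'→5' and synthesizes mRNA 5'→3' by base-pairing (A→U, T→A, G↔C). The complement of the template is AGCCAAGAGTAGATACGTATATCCATAGTCTTGCTTGTAGGATA; antiparallel, so 5'→3' the coding strand is ATAGGATGTTCGTTCTGATACCTATATGCATAGATGAGAACCGA. Replace T with U for the mRNA.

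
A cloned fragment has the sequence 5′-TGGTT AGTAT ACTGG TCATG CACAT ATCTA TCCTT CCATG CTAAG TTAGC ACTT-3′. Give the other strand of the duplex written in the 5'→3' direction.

5'-AAGTGCTAACTTAGCATGGAAGGATAGATATGTGCATGACCAGTATACTAACCA-3'

Pairing A↔T and G↔C gives ACCAATCATATGACCAGTACGTGTATAGATAGGAAGGTACGATTCAATCGTGAA, running 3'→5'. Reverse for the 5'→3' convention.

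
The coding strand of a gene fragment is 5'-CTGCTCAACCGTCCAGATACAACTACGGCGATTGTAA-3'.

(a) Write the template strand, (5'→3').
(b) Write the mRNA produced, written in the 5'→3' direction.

(a) The template strand is the reverse complement of the coding strand: complement GACGAGTTGGCAGGTCTATGTTGATGCCGCTAACATT, then reverse.
(b) mRNA matches the coding strand with T→U.

(a) 5'-TTACAATCGCCGTAGTTGTATCTGGACGGTTGAGCAG-3'
(b) 5'-CUGCUCAACCGUCCAGAUACAACUACGGCGAUUGUAA-3'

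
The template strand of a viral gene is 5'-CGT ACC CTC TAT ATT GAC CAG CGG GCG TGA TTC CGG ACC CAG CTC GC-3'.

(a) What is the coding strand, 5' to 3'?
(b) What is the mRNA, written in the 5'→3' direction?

(a) 5'-GCGAGCTGGGTCCGGAATCACGCCCGCTGGTCAATATAGAGGGTACG-3'
(b) 5'-GCGAGCUGGGUCCGGAAUCACGCCCGCUGGUCAAUAUAGAGGGUACG-3'

(a) The coding strand is the reverse complement of the template: complement GCATGGGAGATATAACTGGTCGCCCGCACTAAGGCCTGGGTCGAGCG, then reverse.
(b) mRNA has the coding-strand sequence with T→U.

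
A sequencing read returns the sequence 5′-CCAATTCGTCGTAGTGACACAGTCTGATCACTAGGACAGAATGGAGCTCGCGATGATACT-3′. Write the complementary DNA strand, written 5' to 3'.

5'-AGTATCATCGCGAGCTCCATTCTGTCCTAGTGATCAGACTGTGTCACTACGACGAATTGG-3'

Pairing A↔T and G↔C gives GGTTAAGCAGCATCACTGTGTCAGACTAGTGATCCTGTCTTACCTCGAGCGCTACTATGA, running 3'→5'. Reverse for the 5'→3' convention.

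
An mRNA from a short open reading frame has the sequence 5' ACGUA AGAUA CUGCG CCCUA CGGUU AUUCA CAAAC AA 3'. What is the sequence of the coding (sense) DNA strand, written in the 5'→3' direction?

5'-ACGTAAGATACTGCGCCCTACGGTTATTCACAAACAA-3'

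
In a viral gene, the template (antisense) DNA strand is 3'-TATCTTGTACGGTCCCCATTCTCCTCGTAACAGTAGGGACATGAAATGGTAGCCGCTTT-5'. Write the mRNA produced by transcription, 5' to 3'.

5'-AUAGAACAUGCCAGGGGUAAGAGGAGCAUUGUCAUCCCUGUACUUUACCAUCGGCGAAA-3'

Reading the template 3'→5' as shown, RNA polymerase pairs each base (A→U, T→A, G↔C) to build mRNA 5'→3' directly.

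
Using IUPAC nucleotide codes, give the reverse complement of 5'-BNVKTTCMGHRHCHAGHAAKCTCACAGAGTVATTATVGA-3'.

5'-TCBATAATBACTCTGTGAGMTTDCTDGDYDCKGAAMBNV-3'

Standard pairs A↔T, G↔C; ambiguity codes pair R↔Y, M↔K, B↔V, H↔D, N↔N. Complement (VNBMAAGKCDYDGDTCDTTMGAGTGTCTCABTAATABCT), then reverse for 5'→3'.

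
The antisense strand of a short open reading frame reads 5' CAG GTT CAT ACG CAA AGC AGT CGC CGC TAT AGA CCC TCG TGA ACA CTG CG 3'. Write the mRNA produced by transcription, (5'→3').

The mRNA has the sequence of the coding strand (reverse complement of the template) with T→U. Reverse complement of CAGGTTCATACGCAAAGCAGTCGCCGCTATAGACCCTCGTGAACACTGCG is CGCAGTGTTCACGAGGGTCTATAGCGGCGACTGCTTTGCGTATGAACCTG; then T→U.

5′-CGCAGUGUUCACGAGGGUCUAUAGCGGCGACUGCUUUGCGUAUGAACCUG-3′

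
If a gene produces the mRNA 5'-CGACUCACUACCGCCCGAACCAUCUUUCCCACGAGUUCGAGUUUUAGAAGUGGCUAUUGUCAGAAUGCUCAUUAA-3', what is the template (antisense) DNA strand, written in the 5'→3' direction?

5′-TTAATGAGCATTCTGACAATAGCCACTTCTAAAACTCGAACTCGTGGGAAAGATGGTTCGGGCGGTAGTGAGTCG-3′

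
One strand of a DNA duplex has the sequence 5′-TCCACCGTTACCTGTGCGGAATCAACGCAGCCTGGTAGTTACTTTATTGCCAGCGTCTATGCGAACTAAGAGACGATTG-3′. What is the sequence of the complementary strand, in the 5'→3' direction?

5'-CAATCGTCTCTTAGTTCGCATAGACGCTGGCAATAAAGTAACTACCAGGCTGCGTTGATTCCGCACAGGTAACGGTGGA-3'

Pairing A↔T and G↔C gives AGGTGGCAATGGACACGCCTTAGTTGCGTCGGACCATCAATGAAATAACGGTCGCAGATACGCTTGATTCTCTGCTAAC, running 3'→5'. Reverse for the 5'→3' convention.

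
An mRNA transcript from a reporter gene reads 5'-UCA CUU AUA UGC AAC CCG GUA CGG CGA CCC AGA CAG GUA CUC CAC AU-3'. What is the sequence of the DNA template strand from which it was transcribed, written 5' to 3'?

5'-ATGTGGAGTACCTGTCTGGGTCGCCGTACCGGGTTGCATATAAGTGA-3'

Replace U with T to get the coding DNA strand: TCACTTATATGCAACCCGGTACGGCGACCCAGACAGGTACTCCACAT. The template strand is its reverse complement (complement AGTGAATATACGTTGGGCCATGCCGCTGGGTCTGTCCATGAGGTGTA, then reverse).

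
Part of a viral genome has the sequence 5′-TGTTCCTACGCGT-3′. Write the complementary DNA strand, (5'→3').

The complement of TGTTCCTACGCGT is ACAAGGATGCGCA (A↔T, G↔C). DNA strands are antiparallel, so the complementary strand runs 3'→5'; reversing gives the 5'→3' form.

5'-ACGCGTAGGAACA-3'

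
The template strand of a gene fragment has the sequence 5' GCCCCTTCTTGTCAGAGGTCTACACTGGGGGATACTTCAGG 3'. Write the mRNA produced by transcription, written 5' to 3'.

5'-CCUGAAGUAUCCCCCAGUGUAGACCUCUGACAAGAAGGGGC-3'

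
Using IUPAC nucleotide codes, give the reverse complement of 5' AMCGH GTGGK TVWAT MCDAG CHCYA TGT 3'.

5'-ACATRGDGCTHGKATWBAMCCACDCGKT-3'

Standard pairs A↔T, G↔C; ambiguity codes pair Y↔R, M↔K, W↔W, D↔H, V↔B. Complement (TKGCDCACCMABWTAKGHTCGDGRTACA), then reverse for 5'→3'.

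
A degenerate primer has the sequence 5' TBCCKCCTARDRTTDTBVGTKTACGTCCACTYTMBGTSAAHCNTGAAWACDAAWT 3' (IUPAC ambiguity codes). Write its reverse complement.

5'-AWTTHGTWTTCANGDTTSACVKARAGTGGACGTAMACBVAHAAYHYTAGGMGGVA-3'

Standard pairs A↔T, G↔C; ambiguity codes pair R↔Y, M↔K, W↔W, S↔S, B↔V, D↔H, N↔N. Complement (AVGGMGGATYHYAAHAVBCAMATGCAGGTGARAKVCASTTDGNACTTWTGHTTWA), then reverse for 5'→3'.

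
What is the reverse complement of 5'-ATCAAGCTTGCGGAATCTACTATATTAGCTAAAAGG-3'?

5'-CCTTTTAGCTAATATAGTAGATTCCGCAAGCTTGAT-3'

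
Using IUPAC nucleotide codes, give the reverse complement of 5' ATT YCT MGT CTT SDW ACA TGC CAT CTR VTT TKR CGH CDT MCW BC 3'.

5'-GVWGKAHGDCGYMAAABYAGATGGCATGTWHSAAGACKAGRAAT-3'

Standard pairs A↔T, G↔C; ambiguity codes pair R↔Y, M↔K, W↔W, S↔S, B↔V, D↔H. Complement (TAARGAKCAGAASHWTGTACGGTAGAYBAAAMYGCDGHAKGWVG), then reverse for 5'→3'.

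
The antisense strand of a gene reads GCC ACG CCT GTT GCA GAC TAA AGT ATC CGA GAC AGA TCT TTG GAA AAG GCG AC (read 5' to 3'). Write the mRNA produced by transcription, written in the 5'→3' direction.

RNA polymerase reads the template 3'→5' and synthesizes mRNA 5'→3' by base-pairing (A→U, T→A, G↔C). The complement of the template is CGGTGCGGACAACGTCTGATTTCATAGGCTCTGTCTAGAAACCTTTTCCGCTG; antiparallel, so 5'→3' the coding strand is GTCGCCTTTTCCAAAGATCTGTCTCGGATACTTTAGTCTGCAACAGGCGTGGC. Replace T with U for the mRNA.

5'-GUCGCCUUUUCCAAAGAUCUGUCUCGGAUACUUUAGUCUGCAACAGGCGUGGC-3'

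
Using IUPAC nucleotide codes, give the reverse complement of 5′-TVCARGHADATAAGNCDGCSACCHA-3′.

Standard pairs A↔T, G↔C; ambiguity codes pair R↔Y, S↔S, D↔H, V↔B, N↔N. Complement (ABGTYCDTHTATTCNGHCGSTGGDT), then reverse for 5'→3'.

5'-TDGGTSGCHGNCTTATHTDCYTGBA-3'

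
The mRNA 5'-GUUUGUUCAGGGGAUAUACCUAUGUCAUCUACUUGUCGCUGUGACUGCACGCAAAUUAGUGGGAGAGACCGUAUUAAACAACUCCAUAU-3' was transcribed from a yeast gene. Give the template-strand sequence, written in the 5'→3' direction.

Replace U with T to get the coding DNA strand: GTTTGTTCAGGGGATATACCTATGTCATCTACTTGTCGCTGTGACTGCACGCAAATTAGTGGGAGAGACCGTATTAAACAACTCCATAT. The template strand is its reverse complement (complement CAAACAAGTCCCCTATATGGATACAGTAGATGAACAGCGACACTGACGTGCGTTTAATCACCCTCTCTGGCATAATTTGTTGAGGTATA, then reverse).

5′-ATATGGAGTTGTTTAATACGGTCTCTCCCACTAATTTGCGTGCAGTCACAGCGACAAGTAGATGACATAGGTATATCCCCTGAACAAAC-3′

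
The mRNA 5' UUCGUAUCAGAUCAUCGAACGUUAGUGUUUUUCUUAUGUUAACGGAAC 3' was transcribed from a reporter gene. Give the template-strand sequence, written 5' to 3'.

Replace U with T to get the coding DNA strand: TTCGTATCAGATCATCGAACGTTAGTGTTTTTCTTATGTTAACGGAAC. The template strand is its reverse complement (complement AAGCATAGTCTAGTAGCTTGCAATCACAAAAAGAATACAATTGCCTTG, then reverse).

5'-GTTCCGTTAACATAAGAAAAACACTAACGTTCGATGATCTGATACGAA-3'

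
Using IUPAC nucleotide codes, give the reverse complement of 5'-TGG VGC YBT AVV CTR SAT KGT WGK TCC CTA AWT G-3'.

5'-CAWTTAGGGAMCWACMATSYAGBBTAVRGCBCCA-3'

Standard pairs A↔T, G↔C; ambiguity codes pair R↔Y, K↔M, W↔W, S↔S, B↔V. Complement (ACCBCGRVATBBGAYSTAMCAWCMAGGGATTWAC), then reverse for 5'→3'.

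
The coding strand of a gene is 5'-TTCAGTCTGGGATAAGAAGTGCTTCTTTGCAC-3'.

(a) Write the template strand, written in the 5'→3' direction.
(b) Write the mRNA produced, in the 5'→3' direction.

(a) 5'-GTGCAAAGAAGCACTTCTTATCCCAGACTGAA-3'
(b) 5′-UUCAGUCUGGGAUAAGAAGUGCUUCUUUGCAC-3′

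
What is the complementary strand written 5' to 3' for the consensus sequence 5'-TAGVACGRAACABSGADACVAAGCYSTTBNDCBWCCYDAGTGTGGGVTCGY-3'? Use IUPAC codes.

5'-RCGABCCCACACTHRGGWVGHNVAASRGCTTBGTHTCSVTGTTYCGTBCTA-3'

Standard pairs A↔T, G↔C; ambiguity codes pair R↔Y, W↔W, S↔S, B↔V, D↔H, N↔N. Complement (ATCBTGCYTTGTVSCTHTGBTTCGRSAAVNHGVWGGRHTCACACCCBAGCR), then reverse for 5'→3'.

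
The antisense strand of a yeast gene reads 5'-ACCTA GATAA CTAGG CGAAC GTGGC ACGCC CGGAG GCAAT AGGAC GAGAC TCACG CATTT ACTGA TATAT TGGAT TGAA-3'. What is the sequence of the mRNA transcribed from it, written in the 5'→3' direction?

5'-UUCAAUCCAAUAUAUCAGUAAAUGCGUGAGUCUCGUCCUAUUGCCUCCGGGCGUGCCACGUUCGCCUAGUUAUCUAGGU-3'

The mRNA has the sequence of the coding strand (reverse complement of the template) with T→U. Reverse complement of ACCTAGATAACTAGGCGAACGTGGCACGCCCGGAGGCAATAGGACGAGACTCACGCATTTACTGATATATTGGATTGAA is TTCAATCCAATATATCAGTAAATGCGTGAGTCTCGTCCTATTGCCTCCGGGCGTGCCACGTTCGCCTAGTTATCTAGGT; then T→U.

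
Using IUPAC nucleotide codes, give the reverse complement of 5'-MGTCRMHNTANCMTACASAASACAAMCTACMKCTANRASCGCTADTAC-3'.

Standard pairs A↔T, G↔C; ambiguity codes pair R↔Y, M↔K, S↔S, D↔H, N↔N. Complement (KCAGYKDNATNGKATGTSTTSTGTTKGATGKMGATNYTSGCGATHATG), then reverse for 5'→3'.

5'-GTAHTAGCGSTYNTAGMKGTAGKTTGTSTTSTGTAKGNTANDKYGACK-3'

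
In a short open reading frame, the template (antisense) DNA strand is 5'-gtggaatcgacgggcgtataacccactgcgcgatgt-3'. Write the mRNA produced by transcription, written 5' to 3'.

5'-ACAUCGCGCAGUGGGUUAUACGCCCGUCGAUUCCAC-3'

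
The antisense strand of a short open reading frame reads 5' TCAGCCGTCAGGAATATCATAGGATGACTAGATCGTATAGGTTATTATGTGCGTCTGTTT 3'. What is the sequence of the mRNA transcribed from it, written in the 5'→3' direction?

5'-AAACAGACGCACAUAAUAACCUAUACGAUCUAGUCAUCCUAUGAUAUUCCUGACGGCUGA-3'

The mRNA has the sequence of the coding strand (reverse complement of the template) with T→U. Reverse complement of TCAGCCGTCAGGAATATCATAGGATGACTAGATCGTATAGGTTATTATGTGCGTCTGTTT is AAACAGACGCACATAATAACCTATACGATCTAGTCATCCTATGATATTCCTGACGGCTGA; then T→U.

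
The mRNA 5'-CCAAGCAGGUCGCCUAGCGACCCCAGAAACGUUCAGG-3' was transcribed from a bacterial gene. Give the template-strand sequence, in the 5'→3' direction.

5'-CCTGAACGTTTCTGGGGTCGCTAGGCGACCTGCTTGG-3'

Replace U with T to get the coding DNA strand: CCAAGCAGGTCGCCTAGCGACCCCAGAAACGTTCAGG. The template strand is its reverse complement (complement GGTTCGTCCAGCGGATCGCTGGGGTCTTTGCAAGTCC, then reverse).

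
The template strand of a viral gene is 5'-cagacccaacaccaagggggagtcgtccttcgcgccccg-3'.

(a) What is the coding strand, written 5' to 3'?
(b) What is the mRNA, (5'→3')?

(a) The coding strand is the reverse complement of the template: complement GTCTGGGTTGTGGTTCCCCCTCAGCAGGAAGCGCGGGGC, then reverse.
(b) mRNA has the coding-strand sequence with T→U.

(a) 5'-CGGGGCGCGAAGGACGACTCCCCCTTGGTGTTGGGTCTG-3'
(b) 5′-CGGGGCGCGAAGGACGACUCCCCCUUGGUGUUGGGUCUG-3′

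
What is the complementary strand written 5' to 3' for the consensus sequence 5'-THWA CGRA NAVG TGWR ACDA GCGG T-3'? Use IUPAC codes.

5'-ACCGCTHGTYWCACBTNTYCGTWDA-3'

Standard pairs A↔T, G↔C; ambiguity codes pair R↔Y, W↔W, D↔H, V↔B, N↔N. Complement (ADWTGCYTNTBCACWYTGHTCGCCA), then reverse for 5'→3'.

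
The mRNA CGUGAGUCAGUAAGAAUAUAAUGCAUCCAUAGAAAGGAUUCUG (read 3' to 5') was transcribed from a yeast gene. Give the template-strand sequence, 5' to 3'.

Written 5'→3' the mRNA is GUCUUAGGAAAGAUACCUACGUAAUAUAAGAAUGACUGAGUGC, so the coding DNA strand is GTCTTAGGAAAGATACCTACGTAATATAAGAATGACTGAGTGC. The template is its reverse complement.

5'-GCACTCAGTCATTCTTATATTACGTAGGTATCTTTCCTAAGAC-3'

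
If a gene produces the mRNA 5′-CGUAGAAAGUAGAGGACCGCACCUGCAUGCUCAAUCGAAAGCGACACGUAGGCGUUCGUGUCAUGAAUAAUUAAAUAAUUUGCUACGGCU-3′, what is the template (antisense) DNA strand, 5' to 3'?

Replace U with T to get the coding DNA strand: CGTAGAAAGTAGAGGACCGCACCTGCATGCTCAATCGAAAGCGACACGTAGGCGTTCGTGTCATGAATAATTAAATAATTTGCTACGGCT. The template strand is its reverse complement (complement GCATCTTTCATCTCCTGGCGTGGACGTACGAGTTAGCTTTCGCTGTGCATCCGCAAGCACAGTACTTATTAATTTATTAAACGATGCCGA, then reverse).

5'-AGCCGTAGCAAATTATTTAATTATTCATGACACGAACGCCTACGTGTCGCTTTCGATTGAGCATGCAGGTGCGGTCCTCTACTTTCTACG-3'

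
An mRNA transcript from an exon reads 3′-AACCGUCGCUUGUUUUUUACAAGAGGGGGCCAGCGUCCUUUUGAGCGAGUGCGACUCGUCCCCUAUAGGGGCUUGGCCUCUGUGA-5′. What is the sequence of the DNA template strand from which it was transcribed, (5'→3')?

5′-TTGGCAGCGAACAAAAAATGTTCTCCCCCGGTCGCAGGAAAACTCGCTCACGCTGAGCAGGGGATATCCCCGAACCGGAGACACT-3′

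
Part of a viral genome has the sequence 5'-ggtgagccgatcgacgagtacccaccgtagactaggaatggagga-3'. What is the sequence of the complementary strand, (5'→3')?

Pairing A↔T and G↔C gives CCACTCGGCTAGCTGCTCATGGGTGGCATCTGATCCTTACCTCCT, running 3'→5'. Reverse for the 5'→3' convention.

5′-TCCTCCATTCCTAGTCTACGGTGGGTACTCGTCGATCGGCTCACC-3′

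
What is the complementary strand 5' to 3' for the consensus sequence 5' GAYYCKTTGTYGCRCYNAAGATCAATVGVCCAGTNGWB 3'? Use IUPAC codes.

5'-VWCNACTGGBCBATTGATCTTNRGYGCRACAAMGRRTC-3'

Standard pairs A↔T, G↔C; ambiguity codes pair R↔Y, K↔M, W↔W, B↔V, N↔N. Complement (CTRRGMAACARCGYGRNTTCTAGTTABCBGGTCANCWV), then reverse for 5'→3'.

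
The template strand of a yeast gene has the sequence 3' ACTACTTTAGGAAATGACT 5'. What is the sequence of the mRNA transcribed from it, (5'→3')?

5'-UGAUGAAAUCCUUUACUGA-3'

Reading the template 3'→5' as shown, RNA polymerase pairs each base (A→U, T→A, G↔C) to build mRNA 5'→3' directly.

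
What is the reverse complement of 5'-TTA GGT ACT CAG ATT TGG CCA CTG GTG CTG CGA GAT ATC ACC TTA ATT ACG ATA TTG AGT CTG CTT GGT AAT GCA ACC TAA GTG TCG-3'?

5'-CGACACTTAGGTTGCATTACCAAGCAGACTCAATATCGTAATTAAGGTGATATCTCGCAGCACCAGTGGCCAAATCTGAGTACCTAA-3'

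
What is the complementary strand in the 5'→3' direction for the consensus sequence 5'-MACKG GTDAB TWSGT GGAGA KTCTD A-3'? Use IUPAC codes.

5'-THAGAMTCTCCACSWAVTHACCMGTK-3'

Standard pairs A↔T, G↔C; ambiguity codes pair M↔K, W↔W, S↔S, B↔V, D↔H. Complement (KTGMCCAHTVAWSCACCTCTMAGAHT), then reverse for 5'→3'.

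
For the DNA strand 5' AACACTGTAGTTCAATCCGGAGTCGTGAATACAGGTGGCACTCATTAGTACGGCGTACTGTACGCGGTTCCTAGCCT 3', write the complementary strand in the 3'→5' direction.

Base-pairing A↔T, G↔C gives the complement. The complementary strand is antiparallel, so paired with a 5'→3' strand it runs 3'→5'.

3'-TTGTGACATCAAGTTAGGCCTCAGCACTTATGTCCACCGTGAGTAATCATGCCGCATGACATGCGCCAAGGATCGGA-5'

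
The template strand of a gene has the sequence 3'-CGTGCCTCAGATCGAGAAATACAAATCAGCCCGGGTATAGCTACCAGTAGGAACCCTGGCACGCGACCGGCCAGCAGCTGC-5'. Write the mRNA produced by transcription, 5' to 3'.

5'-GCACGGAGUCUAGCUCUUUAUGUUUAGUCGGGCCCAUAUCGAUGGUCAUCCUUGGGACCGUGCGCUGGCCGGUCGUCGACG-3'

Reading the template 3'→5' as shown, RNA polymerase pairs each base (A→U, T→A, G↔C) to build mRNA 5'→3' directly.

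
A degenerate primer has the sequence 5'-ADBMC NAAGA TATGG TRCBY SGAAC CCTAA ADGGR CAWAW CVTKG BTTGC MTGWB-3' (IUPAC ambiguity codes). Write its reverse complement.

Standard pairs A↔T, G↔C; ambiguity codes pair R↔Y, M↔K, W↔W, S↔S, B↔V, D↔H, N↔N. Complement (THVKGNTTCTATACCAYGVRSCTTGGGATTTHCCYGTWTWGBAMCVAACGKACWV), then reverse for 5'→3'.

5'-VWCAKGCAAVCMABGWTWTGYCCHTTTAGGGTTCSRVGYACCATATCTTNGKVHT-3'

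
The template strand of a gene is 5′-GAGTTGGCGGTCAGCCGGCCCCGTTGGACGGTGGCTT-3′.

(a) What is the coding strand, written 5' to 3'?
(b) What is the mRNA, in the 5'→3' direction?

(a) The coding strand is the reverse complement of the template: complement CTCAACCGCCAGTCGGCCGGGGCAACCTGCCACCGAA, then reverse.
(b) mRNA has the coding-strand sequence with T→U.

(a) 5'-AAGCCACCGTCCAACGGGGCCGGCTGACCGCCAACTC-3'
(b) 5′-AAGCCACCGUCCAACGGGGCCGGCUGACCGCCAACUC-3′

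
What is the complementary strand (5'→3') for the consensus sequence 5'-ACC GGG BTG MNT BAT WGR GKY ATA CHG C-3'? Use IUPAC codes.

Standard pairs A↔T, G↔C; ambiguity codes pair R↔Y, M↔K, W↔W, B↔V, H↔D, N↔N. Complement (TGGCCCVACKNAVTAWCYCMRTATGDCG), then reverse for 5'→3'.

5'-GCDGTATRMCYCWATVANKCAVCCCGGT-3'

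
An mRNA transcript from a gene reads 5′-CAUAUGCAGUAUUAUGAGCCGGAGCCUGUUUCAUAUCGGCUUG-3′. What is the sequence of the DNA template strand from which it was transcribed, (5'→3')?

5'-CAAGCCGATATGAAACAGGCTCCGGCTCATAATACTGCATATG-3'

Replace U with T to get the coding DNA strand: CATATGCAGTATTATGAGCCGGAGCCTGTTTCATATCGGCTTG. The template strand is its reverse complement (complement GTATACGTCATAATACTCGGCCTCGGACAAAGTATAGCCGAAC, then reverse).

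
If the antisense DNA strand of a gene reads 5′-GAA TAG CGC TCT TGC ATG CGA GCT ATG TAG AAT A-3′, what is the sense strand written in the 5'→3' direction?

5'-TATTCTACATAGCTCGCATGCAAGAGCGCTATTC-3'

The coding strand is complementary and antiparallel to the template: take the complement (A↔T, G↔C) and reverse.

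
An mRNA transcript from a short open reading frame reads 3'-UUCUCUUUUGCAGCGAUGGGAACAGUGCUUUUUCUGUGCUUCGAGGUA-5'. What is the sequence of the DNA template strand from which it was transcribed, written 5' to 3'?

5'-AAGAGAAAACGTCGCTACCCTTGTCACGAAAAAGACACGAAGCTCCAT-3'

Written 5'→3' the mRNA is AUGGAGCUUCGUGUCUUUUUCGUGACAAGGGUAGCGACGUUUUCUCUU, so the coding DNA strand is ATGGAGCTTCGTGTCTTTTTCGTGACAAGGGTAGCGACGTTTTCTCTT. The template is its reverse complement.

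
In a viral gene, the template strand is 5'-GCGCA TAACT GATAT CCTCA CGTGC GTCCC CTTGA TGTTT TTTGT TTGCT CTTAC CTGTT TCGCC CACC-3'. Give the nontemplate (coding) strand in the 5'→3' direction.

5'-GGTGGGCGAAACAGGTAAGAGCAAACAAAAAACATCAAGGGGACGCACGTGAGGATATCAGTTATGCGC-3'

The coding strand is complementary and antiparallel to the template: take the complement (A↔T, G↔C) and reverse.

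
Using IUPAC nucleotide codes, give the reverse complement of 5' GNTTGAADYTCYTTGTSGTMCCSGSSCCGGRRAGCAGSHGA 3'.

5′-TCDSCTGCTYYCCGGSSCSGGKACSACAARGARHTTCAANC-3′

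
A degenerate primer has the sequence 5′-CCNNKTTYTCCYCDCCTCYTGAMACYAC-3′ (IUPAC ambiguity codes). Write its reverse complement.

Standard pairs A↔T, G↔C; ambiguity codes pair Y↔R, M↔K, D↔H, N↔N. Complement (GGNNMAARAGGRGHGGAGRACTKTGRTG), then reverse for 5'→3'.

5'-GTRGTKTCARGAGGHGRGGARAAMNNGG-3'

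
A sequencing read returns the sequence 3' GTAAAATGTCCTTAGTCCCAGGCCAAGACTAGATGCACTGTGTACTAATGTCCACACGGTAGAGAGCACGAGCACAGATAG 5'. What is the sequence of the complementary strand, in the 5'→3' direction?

The strand is given 3'→5', so its complement runs 5'→3' in the same left-to-right order: pair each base A↔T, G↔C.

5'-CATTTTACAGGAATCAGGGTCCGGTTCTGATCTACGTGACACATGATTACAGGTGTGCCATCTCTCGTGCTCGTGTCTATC-3'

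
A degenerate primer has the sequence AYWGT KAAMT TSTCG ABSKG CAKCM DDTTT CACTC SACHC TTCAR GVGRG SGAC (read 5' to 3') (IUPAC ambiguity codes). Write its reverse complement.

Standard pairs A↔T, G↔C; ambiguity codes pair R↔Y, M↔K, W↔W, S↔S, B↔V, D↔H. Complement (TRWCAMTTKAASAGCTVSMCGTMGKHHAAAGTGAGSTGDGAAGTYCBCYCSCTG), then reverse for 5'→3'.

5′-GTCSCYCBCYTGAAGDGTSGAGTGAAAHHKGMTGCMSVTCGASAAKTTMACWRT-3′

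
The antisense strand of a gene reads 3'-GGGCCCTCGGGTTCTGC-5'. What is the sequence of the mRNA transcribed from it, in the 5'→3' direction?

Reading the template 3'→5' as shown, RNA polymerase pairs each base (A→U, T→A, G↔C) to build mRNA 5'→3' directly.

5'-CCCGGGAGCCCAAGACG-3'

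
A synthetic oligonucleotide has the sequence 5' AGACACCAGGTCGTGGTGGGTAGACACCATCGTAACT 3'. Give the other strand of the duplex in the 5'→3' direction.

5′-AGTTACGATGGTGTCTACCCACCACGACCTGGTGTCT-3′

Pairing A↔T and G↔C gives TCTGTGGTCCAGCACCACCCATCTGTGGTAGCATTGA, running 3'→5'. Reverse for the 5'→3' convention.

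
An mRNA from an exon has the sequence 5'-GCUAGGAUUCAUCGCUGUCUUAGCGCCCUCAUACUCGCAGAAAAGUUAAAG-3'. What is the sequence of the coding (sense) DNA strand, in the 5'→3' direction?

The coding DNA strand has the same 5'→3' sequence as the mRNA with U replaced by T.

5'-GCTAGGATTCATCGCTGTCTTAGCGCCCTCATACTCGCAGAAAAGTTAAAG-3'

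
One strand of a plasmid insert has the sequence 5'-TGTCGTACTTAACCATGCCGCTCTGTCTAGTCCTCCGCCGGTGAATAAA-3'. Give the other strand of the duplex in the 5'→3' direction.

The complement of TGTCGTACTTAACCATGCCGCTCTGTCTAGTCCTCCGCCGGTGAATAAA is ACAGCATGAATTGGTACGGCGAGACAGATCAGGAGGCGGCCACTTATTT (A↔T, G↔C). DNA strands are antiparallel, so the complementary strand runs 3'→5'; reversing gives the 5'→3' form.

5'-TTTATTCACCGGCGGAGGACTAGACAGAGCGGCATGGTTAAGTACGACA-3'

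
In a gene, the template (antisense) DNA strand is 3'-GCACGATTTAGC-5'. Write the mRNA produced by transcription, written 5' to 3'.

Reading the template 3'→5' as shown, RNA polymerase pairs each base (A→U, T→A, G↔C) to build mRNA 5'→3' directly.

5'-CGUGCUAAAUCG-3'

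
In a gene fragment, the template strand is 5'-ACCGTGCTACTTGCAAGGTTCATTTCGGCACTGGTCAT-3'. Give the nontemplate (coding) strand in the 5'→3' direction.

The coding strand is complementary and antiparallel to the template: take the complement (A↔T, G↔C) and reverse.

5'-ATGACCAGTGCCGAAATGAACCTTGCAAGTAGCACGGT-3'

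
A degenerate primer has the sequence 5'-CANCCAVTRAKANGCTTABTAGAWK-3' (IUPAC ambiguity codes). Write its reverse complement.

Standard pairs A↔T, G↔C; ambiguity codes pair R↔Y, K↔M, W↔W, B↔V, N↔N. Complement (GTNGGTBAYTMTNCGAATVATCTWM), then reverse for 5'→3'.

5'-MWTCTAVTAAGCNTMTYABTGGNTG-3'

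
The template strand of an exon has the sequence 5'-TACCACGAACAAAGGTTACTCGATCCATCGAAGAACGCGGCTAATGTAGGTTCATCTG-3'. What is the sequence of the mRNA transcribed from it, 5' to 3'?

The mRNA has the sequence of the coding strand (reverse complement of the template) with T→U. Reverse complement of TACCACGAACAAAGGTTACTCGATCCATCGAAGAACGCGGCTAATGTAGGTTCATCTG is CAGATGAACCTACATTAGCCGCGTTCTTCGATGGATCGAGTAACCTTTGTTCGTGGTA; then T→U.

5'-CAGAUGAACCUACAUUAGCCGCGUUCUUCGAUGGAUCGAGUAACCUUUGUUCGUGGUA-3'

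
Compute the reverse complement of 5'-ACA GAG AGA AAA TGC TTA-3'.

Reading the sequence 3'→5' and pairing each base (A↔T, G↔C) gives the reverse complement directly.

5'-TAAGCATTTTCTCTCTGT-3'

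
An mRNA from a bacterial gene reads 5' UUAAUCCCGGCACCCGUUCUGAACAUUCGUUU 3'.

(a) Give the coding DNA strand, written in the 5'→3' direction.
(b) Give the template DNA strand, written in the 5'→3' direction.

(a) 5'-TTAATCCCGGCACCCGTTCTGAACATTCGTTT-3'
(b) 5′-AAACGAATGTTCAGAACGGGTGCCGGGATTAA-3′

(a) The coding strand matches the mRNA with U→T.
(b) The template strand is the reverse complement of the coding strand.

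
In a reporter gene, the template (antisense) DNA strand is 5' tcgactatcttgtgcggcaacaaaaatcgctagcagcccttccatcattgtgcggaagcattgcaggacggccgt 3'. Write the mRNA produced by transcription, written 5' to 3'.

The mRNA has the sequence of the coding strand (reverse complement of the template) with T→U. Reverse complement of TCGACTATCTTGTGCGGCAACAAAAATCGCTAGCAGCCCTTCCATCATTGTGCGGAAGCATTGCAGGACGGCCGT is ACGGCCGTCCTGCAATGCTTCCGCACAATGATGGAAGGGCTGCTAGCGATTTTTGTTGCCGCACAAGATAGTCGA; then T→U.

5′-ACGGCCGUCCUGCAAUGCUUCCGCACAAUGAUGGAAGGGCUGCUAGCGAUUUUUGUUGCCGCACAAGAUAGUCGA-3′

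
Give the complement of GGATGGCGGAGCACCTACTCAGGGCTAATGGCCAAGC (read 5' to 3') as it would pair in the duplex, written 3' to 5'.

Base-pairing A↔T, G↔C gives the complement. The complementary strand is antiparallel, so paired with a 5'→3' strand it runs 3'→5'.

3′-CCTACCGCCTCGTGGATGAGTCCCGATTACCGGTTCG-5′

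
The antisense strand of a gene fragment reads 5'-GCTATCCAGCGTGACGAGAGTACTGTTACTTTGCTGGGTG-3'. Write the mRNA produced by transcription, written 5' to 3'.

RNA polymerase reads the template 3'→5' and synthesizes mRNA 5'→3' by base-pairing (A→U, T→A, G↔C). The complement of the template is CGATAGGTCGCACTGCTCTCATGACAATGAAACGACCCAC; antiparallel, so 5'→3' the coding strand is CACCCAGCAAAGTAACAGTACTCTCGTCACGCTGGATAGC. Replace T with U for the mRNA.

5'-CACCCAGCAAAGUAACAGUACUCUCGUCACGCUGGAUAGC-3'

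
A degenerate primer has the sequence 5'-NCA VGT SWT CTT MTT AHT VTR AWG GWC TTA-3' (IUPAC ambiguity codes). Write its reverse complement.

5′-TAAGWCCWTYABADTAAKAAGAWSACBTGN-3′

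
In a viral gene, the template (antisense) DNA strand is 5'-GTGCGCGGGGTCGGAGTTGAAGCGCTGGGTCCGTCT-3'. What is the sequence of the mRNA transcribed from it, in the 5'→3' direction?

The mRNA has the sequence of the coding strand (reverse complement of the template) with T→U. Reverse complement of GTGCGCGGGGTCGGAGTTGAAGCGCTGGGTCCGTCT is AGACGGACCCAGCGCTTCAACTCCGACCCCGCGCAC; then T→U.

5′-AGACGGACCCAGCGCUUCAACUCCGACCCCGCGCAC-3′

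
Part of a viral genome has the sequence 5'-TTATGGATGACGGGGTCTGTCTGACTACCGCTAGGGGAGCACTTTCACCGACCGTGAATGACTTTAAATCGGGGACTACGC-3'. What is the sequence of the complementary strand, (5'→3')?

Pairing A↔T and G↔C gives AATACCTACTGCCCCAGACAGACTGATGGCGATCCCCTCGTGAAAGTGGCTGGCACTTACTGAAATTTAGCCCCTGATGCG, running 3'→5'. Reverse for the 5'→3' convention.

5'-GCGTAGTCCCCGATTTAAAGTCATTCACGGTCGGTGAAAGTGCTCCCCTAGCGGTAGTCAGACAGACCCCGTCATCCATAA-3'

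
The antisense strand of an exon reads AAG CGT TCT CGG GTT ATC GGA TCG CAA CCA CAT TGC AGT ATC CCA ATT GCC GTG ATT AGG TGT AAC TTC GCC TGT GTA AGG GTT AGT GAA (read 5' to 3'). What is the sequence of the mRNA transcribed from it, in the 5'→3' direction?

5'-UUCACUAACCCUUACACAGGCGAAGUUACACCUAAUCACGGCAAUUGGGAUACUGCAAUGUGGUUGCGAUCCGAUAACCCGAGAACGCUU-3'

RNA polymerase reads the template 3'→5' and synthesizes mRNA 5'→3' by base-pairing (A→U, T→A, G↔C). The complement of the template is TTCGCAAGAGCCCAATAGCCTAGCGTTGGTGTAACGTCATAGGGTTAACGGCACTAATCCACATTGAAGCGGACACATTCCCAATCACTT; antiparallel, so 5'→3' the coding strand is TTCACTAACCCTTACACAGGCGAAGTTACACCTAATCACGGCAATTGGGATACTGCAATGTGGTTGCGATCCGATAACCCGAGAACGCTT. Replace T with U for the mRNA.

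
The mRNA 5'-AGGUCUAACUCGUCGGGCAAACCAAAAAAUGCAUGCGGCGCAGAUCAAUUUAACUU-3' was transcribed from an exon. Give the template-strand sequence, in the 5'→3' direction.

5'-AAGTTAAATTGATCTGCGCCGCATGCATTTTTTGGTTTGCCCGACGAGTTAGACCT-3'

Replace U with T to get the coding DNA strand: AGGTCTAACTCGTCGGGCAAACCAAAAAATGCATGCGGCGCAGATCAATTTAACTT. The template strand is its reverse complement (complement TCCAGATTGAGCAGCCCGTTTGGTTTTTTACGTACGCCGCGTCTAGTTAAATTGAA, then reverse).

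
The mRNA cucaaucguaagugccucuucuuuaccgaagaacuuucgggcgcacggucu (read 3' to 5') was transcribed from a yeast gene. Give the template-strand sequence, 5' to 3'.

5'-GAGTTAGCATTCACGGAGAAGAAATGGCTTCTTGAAAGCCCGCGTGCCAGA-3'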